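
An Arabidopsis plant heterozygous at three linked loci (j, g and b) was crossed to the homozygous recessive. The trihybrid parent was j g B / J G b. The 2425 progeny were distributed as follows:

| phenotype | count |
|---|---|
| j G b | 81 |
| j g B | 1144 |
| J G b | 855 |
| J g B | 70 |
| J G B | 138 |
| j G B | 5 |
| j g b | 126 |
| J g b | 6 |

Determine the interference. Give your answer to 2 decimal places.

0.40

The two rarest classes, j G B and J g b, are the double crossovers. Comparing them with the parentals, only the g allele has switched, so g is the middle locus and the order is j – g – b.
j–g: (151 + 11)/2425 = 0.0668; g–b: (264 + 11)/2425 = 0.1134.
Expected DCO frequency = 0.0668 × 0.1134 ≈ 0.00758; observed = 11/2425 ≈ 0.00454.
Coefficient of coincidence = 0.00454/0.00758 ≈ 0.60; interference = 1 − 0.60 = 0.40.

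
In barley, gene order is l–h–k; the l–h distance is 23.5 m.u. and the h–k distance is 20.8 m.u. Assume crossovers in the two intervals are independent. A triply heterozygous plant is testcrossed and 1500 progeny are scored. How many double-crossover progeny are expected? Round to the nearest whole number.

73

Map distances give recombination frequencies of 0.235 and 0.208 for the two intervals.
With no interference, expected double-crossover frequency = 0.235 × 0.208 = 0.04888.
Expected number = 0.04888 × 1500 = 73.32 ≈ 73.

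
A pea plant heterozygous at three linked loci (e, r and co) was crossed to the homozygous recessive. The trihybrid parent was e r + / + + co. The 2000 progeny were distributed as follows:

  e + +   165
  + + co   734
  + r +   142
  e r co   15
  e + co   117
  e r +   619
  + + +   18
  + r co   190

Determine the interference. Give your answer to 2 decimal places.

The two rarest classes, e r co and + + +, are the double crossovers. Comparing them with the parentals, only the co allele has switched, so co is the middle locus and the order is e – co – r.
e–co: (259 + 33)/2000 = 0.1460; co–r: (355 + 33)/2000 = 0.1940.
Expected DCO frequency = 0.1460 × 0.1940 ≈ 0.02832; observed = 33/2000 ≈ 0.01650.
Coefficient of coincidence = 0.01650/0.02832 ≈ 0.58; interference = 1 − 0.58 = 0.42.

0.42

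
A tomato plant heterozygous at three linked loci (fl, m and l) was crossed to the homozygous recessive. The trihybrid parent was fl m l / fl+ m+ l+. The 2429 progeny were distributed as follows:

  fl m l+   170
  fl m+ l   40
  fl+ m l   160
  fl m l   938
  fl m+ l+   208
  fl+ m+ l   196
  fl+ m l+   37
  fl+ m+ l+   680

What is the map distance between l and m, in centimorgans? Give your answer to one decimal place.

The two rarest classes, fl m+ l and fl+ m l+, are the double crossovers. Comparing them with the parentals, only the m allele has switched, so m is the middle locus and the order is l – m – fl.
Crossovers in the l–m interval produce the single-crossover classes fl m l+ and fl+ m+ l (170 + 196 = 366) plus the double crossovers (77).
RF(l–m) = (366 + 77) / 2429 = 443/2429 = 0.1824 → 18.2 centimorgans.

18.2 centimorgans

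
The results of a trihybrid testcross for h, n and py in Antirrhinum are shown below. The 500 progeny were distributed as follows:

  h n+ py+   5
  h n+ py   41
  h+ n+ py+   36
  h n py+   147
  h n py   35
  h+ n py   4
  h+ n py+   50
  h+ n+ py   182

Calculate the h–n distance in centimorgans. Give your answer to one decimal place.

20.0 centimorgans

The two most frequent reciprocal classes, h+ n+ py and h n py+, are the parental types, so the F1 was h+ n+ py / h n py+.
The two rarest classes, h+ n py and h n+ py+, are the double crossovers. Comparing them with the parentals, only the n allele has switched, so n is the middle locus and the order is py – n – h.
Crossovers in the n–h interval produce the single-crossover classes h n+ py and h+ n py+ (41 + 50 = 91) plus the double crossovers (9).
RF(n–h) = (91 + 9) / 500 = 100/500 = 0.2000 → 20.0 centimorgans.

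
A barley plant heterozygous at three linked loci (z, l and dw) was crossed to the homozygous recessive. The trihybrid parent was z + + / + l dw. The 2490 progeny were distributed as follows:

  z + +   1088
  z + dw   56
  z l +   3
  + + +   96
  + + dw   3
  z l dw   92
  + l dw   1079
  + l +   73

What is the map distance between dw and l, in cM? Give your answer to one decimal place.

The two rarest classes, z l + and + + dw, are the double crossovers. Comparing them with the parentals, only the l allele has switched, so l is the middle locus and the order is z – l – dw.
Crossovers in the l–dw interval produce the single-crossover classes z + dw and + l + (56 + 73 = 129) plus the double crossovers (6).
RF(l–dw) = (129 + 6) / 2490 = 135/2490 = 0.0542 → 5.4 cM.

5.4 cM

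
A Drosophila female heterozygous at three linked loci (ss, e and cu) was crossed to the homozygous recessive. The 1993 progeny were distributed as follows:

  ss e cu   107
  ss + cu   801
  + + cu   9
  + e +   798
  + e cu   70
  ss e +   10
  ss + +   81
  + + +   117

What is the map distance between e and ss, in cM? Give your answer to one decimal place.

The two most frequent reciprocal classes, ss + cu and + e +, are the parental types, so the F1 was ss + cu / + e +.
The two rarest classes, + + cu and ss e +, are the double crossovers. Comparing them with the parentals, only the ss allele has switched, so ss is the middle locus and the order is e – ss – cu.
Crossovers in the e–ss interval produce the single-crossover classes ss e cu and + + + (107 + 117 = 224) plus the double crossovers (19).
RF(e–ss) = (224 + 19) / 1993 = 243/1993 = 0.1219 → 12.2 cM.

12.2 cM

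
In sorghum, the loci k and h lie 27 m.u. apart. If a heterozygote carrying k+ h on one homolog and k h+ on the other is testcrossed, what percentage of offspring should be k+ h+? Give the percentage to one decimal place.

13.5%

A map distance of 27 m.u. corresponds to a recombination frequency of 0.270.
The F1 is k+ h / k h+, so k+ h+ is a recombinant gamete class with expected frequency r/2 = 0.270/2 = 0.1350.
That is 0.1350 = 13.5% of the progeny.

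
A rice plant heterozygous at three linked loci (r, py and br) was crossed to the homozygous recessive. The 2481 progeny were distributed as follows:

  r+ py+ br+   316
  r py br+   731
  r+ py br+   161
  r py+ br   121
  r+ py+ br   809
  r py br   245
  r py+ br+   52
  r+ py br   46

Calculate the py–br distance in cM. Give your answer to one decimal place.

The two most frequent reciprocal classes, r+ py+ br and r py br+, are the parental types, so the F1 was r+ py+ br / r py br+.
The two rarest classes, r+ py br and r py+ br+, are the double crossovers. Comparing them with the parentals, only the py allele has switched, so py is the middle locus and the order is br – py – r.
Crossovers in the br–py interval produce the single-crossover classes r+ py+ br+ and r py br (316 + 245 = 561) plus the double crossovers (98).
RF(br–py) = (561 + 98) / 2481 = 659/2481 = 0.2656 → 26.6 cM.

26.6 cM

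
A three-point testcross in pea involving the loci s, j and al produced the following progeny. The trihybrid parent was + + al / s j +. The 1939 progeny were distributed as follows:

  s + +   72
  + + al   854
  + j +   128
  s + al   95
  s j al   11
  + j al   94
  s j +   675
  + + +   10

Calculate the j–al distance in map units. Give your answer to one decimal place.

The two rarest classes, + + + and s j al, are the double crossovers. Comparing them with the parentals, only the al allele has switched, so al is the middle locus and the order is j – al – s.
Crossovers in the j–al interval produce the single-crossover classes + j al and s + + (94 + 72 = 166) plus the double crossovers (21).
RF(j–al) = (166 + 21) / 1939 = 187/1939 = 0.0964 → 9.6 map units.

9.6 map units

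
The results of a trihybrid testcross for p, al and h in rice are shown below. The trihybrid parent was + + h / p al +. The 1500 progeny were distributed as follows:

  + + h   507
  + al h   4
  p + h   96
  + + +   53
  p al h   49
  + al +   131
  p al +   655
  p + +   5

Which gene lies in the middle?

al

The two rarest classes, + al h and p + +, are the double crossovers. Comparing them with the parentals, only the al allele has switched, so al is the middle locus and the order is p – al – h.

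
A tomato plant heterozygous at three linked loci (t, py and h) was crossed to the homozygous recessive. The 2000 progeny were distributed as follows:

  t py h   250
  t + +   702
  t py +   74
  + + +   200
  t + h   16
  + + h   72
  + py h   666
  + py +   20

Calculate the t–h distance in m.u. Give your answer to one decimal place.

24.3 m.u.

The two most frequent reciprocal classes, + py h and t + +, are the parental types, so the F1 was + py h / t + +.
The two rarest classes, + py + and t + h, are the double crossovers. Comparing them with the parentals, only the h allele has switched, so h is the middle locus and the order is t – h – py.
Crossovers in the t–h interval produce the single-crossover classes t py h and + + + (250 + 200 = 450) plus the double crossovers (36).
RF(t–h) = (450 + 36) / 2000 = 486/2000 = 0.2430 → 24.3 m.u.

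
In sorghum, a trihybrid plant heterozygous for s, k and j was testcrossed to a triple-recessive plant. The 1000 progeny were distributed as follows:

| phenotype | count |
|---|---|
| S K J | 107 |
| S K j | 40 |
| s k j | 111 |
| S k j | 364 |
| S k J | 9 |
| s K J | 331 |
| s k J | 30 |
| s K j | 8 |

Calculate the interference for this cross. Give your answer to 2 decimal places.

0.17

The two most frequent reciprocal classes, s K J and S k j, are the parental types, so the F1 was s K J / S k j.
The two rarest classes, s K j and S k J, are the double crossovers. Comparing them with the parentals, only the j allele has switched, so j is the middle locus and the order is k – j – s.
k–j: (70 + 17)/1000 = 0.0870; j–s: (218 + 17)/1000 = 0.2350.
Expected DCO frequency = 0.0870 × 0.2350 ≈ 0.02044; observed = 17/1000 ≈ 0.01700.
Coefficient of coincidence = 0.01700/0.02044 ≈ 0.83; interference = 1 − 0.83 = 0.17.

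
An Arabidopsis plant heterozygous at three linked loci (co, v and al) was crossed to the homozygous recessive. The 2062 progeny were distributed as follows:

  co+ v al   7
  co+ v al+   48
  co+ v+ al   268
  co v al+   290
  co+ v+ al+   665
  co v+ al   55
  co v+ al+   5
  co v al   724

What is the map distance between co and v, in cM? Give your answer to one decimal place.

5.6 cM

The two most frequent reciprocal classes, co+ v+ al+ and co v al, are the parental types, so the F1 was co+ v+ al+ / co v al.
The two rarest classes, co v+ al+ and co+ v al, are the double crossovers. Comparing them with the parentals, only the co allele has switched, so co is the middle locus and the order is v – co – al.
Crossovers in the v–co interval produce the single-crossover classes co+ v al+ and co v+ al (48 + 55 = 103) plus the double crossovers (12).
RF(v–co) = (103 + 12) / 2062 = 115/2062 = 0.0558 → 5.6 cM.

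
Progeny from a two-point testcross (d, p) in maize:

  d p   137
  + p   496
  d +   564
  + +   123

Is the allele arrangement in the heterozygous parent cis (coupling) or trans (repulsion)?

trans

The two most frequent classes are + p (496) and d + (564); these are the parental (non-recombinant) types.
So the F1 carried + p on one chromosome and d + on the other — the recessive alleles are on opposite chromosomes (trans / repulsion).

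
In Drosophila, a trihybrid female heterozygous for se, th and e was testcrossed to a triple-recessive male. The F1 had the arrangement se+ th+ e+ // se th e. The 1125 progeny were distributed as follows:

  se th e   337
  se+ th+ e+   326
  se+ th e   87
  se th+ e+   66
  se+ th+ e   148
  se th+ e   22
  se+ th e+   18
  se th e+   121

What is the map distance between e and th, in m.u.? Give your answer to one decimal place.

The two rarest classes, se+ th e+ and se th+ e, are the double crossovers. Comparing them with the parentals, only the th allele has switched, so th is the middle locus and the order is e – th – se.
Crossovers in the e–th interval produce the single-crossover classes se+ th+ e and se th e+ (148 + 121 = 269) plus the double crossovers (40).
RF(e–th) = (269 + 40) / 1125 = 309/1125 = 0.2747 → 27.5 m.u.

27.5 m.u.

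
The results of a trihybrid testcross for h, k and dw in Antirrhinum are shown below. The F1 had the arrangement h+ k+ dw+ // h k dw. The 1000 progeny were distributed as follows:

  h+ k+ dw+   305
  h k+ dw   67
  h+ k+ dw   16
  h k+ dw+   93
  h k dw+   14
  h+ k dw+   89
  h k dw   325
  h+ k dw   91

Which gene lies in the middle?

The two rarest classes, h+ k+ dw and h k dw+, are the double crossovers. Comparing them with the parentals, only the dw allele has switched, so dw is the middle locus and the order is k – dw – h.

dw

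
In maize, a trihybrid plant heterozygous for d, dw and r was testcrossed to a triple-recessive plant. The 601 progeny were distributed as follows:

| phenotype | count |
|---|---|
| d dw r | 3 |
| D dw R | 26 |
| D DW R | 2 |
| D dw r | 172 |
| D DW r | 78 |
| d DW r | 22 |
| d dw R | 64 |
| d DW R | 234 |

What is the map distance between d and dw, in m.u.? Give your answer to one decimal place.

24.5 m.u.

The two most frequent reciprocal classes, d DW R and D dw r, are the parental types, so the F1 was d DW R / D dw r.
The two rarest classes, D DW R and d dw r, are the double crossovers. Comparing them with the parentals, only the d allele has switched, so d is the middle locus and the order is dw – d – r.
Crossovers in the dw–d interval produce the single-crossover classes d dw R and D DW r (64 + 78 = 142) plus the double crossovers (5).
RF(dw–d) = (142 + 5) / 601 = 147/601 = 0.2446 → 24.5 m.u.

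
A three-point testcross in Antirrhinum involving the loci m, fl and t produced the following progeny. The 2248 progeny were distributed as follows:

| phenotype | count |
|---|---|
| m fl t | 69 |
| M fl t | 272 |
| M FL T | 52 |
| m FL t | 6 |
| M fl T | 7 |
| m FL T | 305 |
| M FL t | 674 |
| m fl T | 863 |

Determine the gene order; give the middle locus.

m

The two most frequent reciprocal classes, m fl T and M FL t, are the parental types, so the F1 was m fl T / M FL t.
The two rarest classes, M fl T and m FL t, are the double crossovers. Comparing them with the parentals, only the m allele has switched, so m is the middle locus and the order is fl – m – t.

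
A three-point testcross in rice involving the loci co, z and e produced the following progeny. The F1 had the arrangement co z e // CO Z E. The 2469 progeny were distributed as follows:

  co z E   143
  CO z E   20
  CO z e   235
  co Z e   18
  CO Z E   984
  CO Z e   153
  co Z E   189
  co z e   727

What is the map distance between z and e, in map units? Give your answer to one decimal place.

The two rarest classes, co Z e and CO z E, are the double crossovers. Comparing them with the parentals, only the z allele has switched, so z is the middle locus and the order is e – z – co.
Crossovers in the e–z interval produce the single-crossover classes co z E and CO Z e (143 + 153 = 296) plus the double crossovers (38).
RF(e–z) = (296 + 38) / 2469 = 334/2469 = 0.1353 → 13.5 map units.

13.5 map units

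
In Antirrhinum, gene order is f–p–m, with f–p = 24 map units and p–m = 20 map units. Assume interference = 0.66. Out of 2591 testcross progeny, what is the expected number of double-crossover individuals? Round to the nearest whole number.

42

Map distances give recombination frequencies of 0.240 and 0.200 for the two intervals.
With interference 0.66 (so coincidence = 0.34), expected double-crossover frequency = 0.240 × 0.200 × 0.34 = 0.01632.
Expected number = 0.01632 × 2591 = 42.29 ≈ 42.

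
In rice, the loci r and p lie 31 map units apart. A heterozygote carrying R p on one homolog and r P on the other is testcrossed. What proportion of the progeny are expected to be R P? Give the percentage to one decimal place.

15.5%

A map distance of 31 map units corresponds to a recombination frequency of 0.310.
The F1 is R p / r P, so R P is a recombinant gamete class with expected frequency r/2 = 0.310/2 = 0.1550.
That is 0.1550 = 15.5% of the progeny.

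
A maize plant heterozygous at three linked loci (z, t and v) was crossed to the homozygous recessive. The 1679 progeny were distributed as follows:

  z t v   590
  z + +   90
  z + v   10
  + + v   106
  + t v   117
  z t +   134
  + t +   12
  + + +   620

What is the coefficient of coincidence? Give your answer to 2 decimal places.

The two most frequent reciprocal classes, z t v and + + +, are the parental types, so the F1 was z t v / + + +.
The two rarest classes, z + v and + t +, are the double crossovers. Comparing them with the parentals, only the t allele has switched, so t is the middle locus and the order is v – t – z.
v–t: (240 + 22)/1679 = 0.1560; t–z: (207 + 22)/1679 = 0.1364.
Expected DCO frequency = 0.1560 × 0.1364 ≈ 0.02128; observed = 22/1679 ≈ 0.01310.
Coefficient of coincidence = 0.01310/0.02128 ≈ 0.62.

0.62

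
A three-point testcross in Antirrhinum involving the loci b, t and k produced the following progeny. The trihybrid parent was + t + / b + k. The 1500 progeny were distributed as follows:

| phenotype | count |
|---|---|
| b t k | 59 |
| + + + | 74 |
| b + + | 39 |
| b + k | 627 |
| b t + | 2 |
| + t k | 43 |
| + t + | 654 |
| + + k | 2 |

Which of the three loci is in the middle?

b

The two rarest classes, b t + and + + k, are the double crossovers. Comparing them with the parentals, only the b allele has switched, so b is the middle locus and the order is t – b – k.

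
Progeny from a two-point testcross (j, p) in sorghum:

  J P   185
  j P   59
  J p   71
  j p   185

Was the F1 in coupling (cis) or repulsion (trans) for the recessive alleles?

cis

The two most frequent classes are J P (185) and j p (185); these are the parental (non-recombinant) types.
So the F1 carried J P on one chromosome and j p on the other — the recessive alleles are on the same chromosome (cis / coupling).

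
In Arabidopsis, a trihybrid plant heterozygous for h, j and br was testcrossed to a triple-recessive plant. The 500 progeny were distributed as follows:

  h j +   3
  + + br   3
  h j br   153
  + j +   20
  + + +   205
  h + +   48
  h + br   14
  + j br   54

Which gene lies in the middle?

br

The two most frequent reciprocal classes, + + + and h j br, are the parental types, so the F1 was + + + / h j br.
The two rarest classes, + + br and h j +, are the double crossovers. Comparing them with the parentals, only the br allele has switched, so br is the middle locus and the order is j – br – h.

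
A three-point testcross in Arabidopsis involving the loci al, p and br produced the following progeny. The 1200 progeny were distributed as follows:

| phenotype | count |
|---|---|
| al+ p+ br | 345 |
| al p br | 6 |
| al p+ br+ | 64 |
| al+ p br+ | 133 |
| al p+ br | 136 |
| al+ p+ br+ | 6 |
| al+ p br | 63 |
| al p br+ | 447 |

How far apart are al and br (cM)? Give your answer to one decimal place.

The two most frequent reciprocal classes, al+ p+ br and al p br+, are the parental types, so the F1 was al+ p+ br / al p br+.
The two rarest classes, al+ p+ br+ and al p br, are the double crossovers. Comparing them with the parentals, only the br allele has switched, so br is the middle locus and the order is p – br – al.
Crossovers in the br–al interval produce the single-crossover classes al p+ br and al+ p br+ (136 + 133 = 269) plus the double crossovers (12).
RF(br–al) = (269 + 12) / 1200 = 281/1200 = 0.2342 → 23.4 cM.

23.4 cM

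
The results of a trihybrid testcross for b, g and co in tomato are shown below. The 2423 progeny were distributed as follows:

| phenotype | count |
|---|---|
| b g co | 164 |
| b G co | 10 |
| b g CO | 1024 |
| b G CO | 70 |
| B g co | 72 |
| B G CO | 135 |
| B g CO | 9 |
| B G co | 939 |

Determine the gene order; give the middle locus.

The two most frequent reciprocal classes, b g CO and B G co, are the parental types, so the F1 was b g CO / B G co.
The two rarest classes, B g CO and b G co, are the double crossovers. Comparing them with the parentals, only the b allele has switched, so b is the middle locus and the order is co – b – g.

b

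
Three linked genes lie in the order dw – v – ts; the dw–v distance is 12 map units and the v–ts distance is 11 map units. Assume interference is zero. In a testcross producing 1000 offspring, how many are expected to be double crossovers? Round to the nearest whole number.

13

Map distances give recombination frequencies of 0.120 and 0.110 for the two intervals.
With no interference, expected double-crossover frequency = 0.120 × 0.110 = 0.01320.
Expected number = 0.01320 × 1000 = 13.20 ≈ 13.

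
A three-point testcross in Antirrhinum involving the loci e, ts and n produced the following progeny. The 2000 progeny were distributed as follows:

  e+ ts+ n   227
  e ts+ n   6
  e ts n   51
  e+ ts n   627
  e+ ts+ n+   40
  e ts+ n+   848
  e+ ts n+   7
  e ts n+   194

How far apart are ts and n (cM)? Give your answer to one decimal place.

21.7 cM

The two most frequent reciprocal classes, e ts+ n+ and e+ ts n, are the parental types, so the F1 was e ts+ n+ / e+ ts n.
The two rarest classes, e ts+ n and e+ ts n+, are the double crossovers. Comparing them with the parentals, only the n allele has switched, so n is the middle locus and the order is ts – n – e.
Crossovers in the ts–n interval produce the single-crossover classes e ts n+ and e+ ts+ n (194 + 227 = 421) plus the double crossovers (13).
RF(ts–n) = (421 + 13) / 2000 = 434/2000 = 0.2170 → 21.7 cM.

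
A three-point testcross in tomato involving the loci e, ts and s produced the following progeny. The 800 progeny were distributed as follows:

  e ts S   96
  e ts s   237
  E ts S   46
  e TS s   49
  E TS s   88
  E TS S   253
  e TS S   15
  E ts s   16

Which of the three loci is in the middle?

The two most frequent reciprocal classes, e ts s and E TS S, are the parental types, so the F1 was e ts s / E TS S.
The two rarest classes, E ts s and e TS S, are the double crossovers. Comparing them with the parentals, only the e allele has switched, so e is the middle locus and the order is s – e – ts.

e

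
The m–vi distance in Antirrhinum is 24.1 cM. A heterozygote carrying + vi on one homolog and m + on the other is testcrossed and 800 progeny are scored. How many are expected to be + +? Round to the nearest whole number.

96

A map distance of 24.1 cM corresponds to a recombination frequency of 0.241.
The F1 is + vi / m +, so + + is a recombinant gamete class with expected frequency r/2 = 0.241/2 = 0.1205.
Expected number = 0.1205 × 800 = 96.40 ≈ 96.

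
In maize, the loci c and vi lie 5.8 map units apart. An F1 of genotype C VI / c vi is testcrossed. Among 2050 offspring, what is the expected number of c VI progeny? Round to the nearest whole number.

A map distance of 5.8 map units corresponds to a recombination frequency of 0.058.
The F1 is C VI / c vi, so c VI is a recombinant gamete class with expected frequency r/2 = 0.058/2 = 0.0290.
Expected number = 0.0290 × 2050 = 59.45 ≈ 59.

59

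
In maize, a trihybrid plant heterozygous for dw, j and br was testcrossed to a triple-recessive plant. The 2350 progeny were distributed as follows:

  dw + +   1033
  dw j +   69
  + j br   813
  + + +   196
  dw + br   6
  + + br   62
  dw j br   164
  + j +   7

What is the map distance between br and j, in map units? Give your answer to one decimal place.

6.1 map units

The two most frequent reciprocal classes, dw + + and + j br, are the parental types, so the F1 was dw + + / + j br.
The two rarest classes, dw + br and + j +, are the double crossovers. Comparing them with the parentals, only the br allele has switched, so br is the middle locus and the order is dw – br – j.
Crossovers in the br–j interval produce the single-crossover classes dw j + and + + br (69 + 62 = 131) plus the double crossovers (13).
RF(br–j) = (131 + 13) / 2350 = 144/2350 = 0.0613 → 6.1 map units.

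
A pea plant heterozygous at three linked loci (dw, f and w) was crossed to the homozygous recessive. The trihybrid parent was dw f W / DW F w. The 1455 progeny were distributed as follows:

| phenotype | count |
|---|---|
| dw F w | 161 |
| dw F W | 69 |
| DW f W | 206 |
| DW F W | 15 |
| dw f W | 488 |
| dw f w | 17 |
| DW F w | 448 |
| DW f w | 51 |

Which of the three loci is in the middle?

w

The two rarest classes, dw f w and DW F W, are the double crossovers. Comparing them with the parentals, only the w allele has switched, so w is the middle locus and the order is dw – w – f.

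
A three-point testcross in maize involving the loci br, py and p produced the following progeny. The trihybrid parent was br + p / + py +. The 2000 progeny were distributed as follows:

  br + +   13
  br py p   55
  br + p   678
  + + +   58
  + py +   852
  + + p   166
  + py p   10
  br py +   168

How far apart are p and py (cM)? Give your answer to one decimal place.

The two rarest classes, br + + and + py p, are the double crossovers. Comparing them with the parentals, only the p allele has switched, so p is the middle locus and the order is py – p – br.
Crossovers in the py–p interval produce the single-crossover classes br py p and + + + (55 + 58 = 113) plus the double crossovers (23).
RF(py–p) = (113 + 23) / 2000 = 136/2000 = 0.0680 → 6.8 cM.

6.8 cM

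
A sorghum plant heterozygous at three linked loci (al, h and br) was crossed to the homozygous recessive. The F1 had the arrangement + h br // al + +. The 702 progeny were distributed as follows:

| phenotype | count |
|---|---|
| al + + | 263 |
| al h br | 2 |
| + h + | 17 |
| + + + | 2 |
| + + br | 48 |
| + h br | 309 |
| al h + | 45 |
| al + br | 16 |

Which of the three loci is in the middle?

The two rarest classes, al h br and + + +, are the double crossovers. Comparing them with the parentals, only the al allele has switched, so al is the middle locus and the order is br – al – h.

al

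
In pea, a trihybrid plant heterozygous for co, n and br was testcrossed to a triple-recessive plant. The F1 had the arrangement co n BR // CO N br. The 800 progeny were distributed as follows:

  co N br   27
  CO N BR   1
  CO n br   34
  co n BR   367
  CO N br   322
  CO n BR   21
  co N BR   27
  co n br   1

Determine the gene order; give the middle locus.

br

The two rarest classes, co n br and CO N BR, are the double crossovers. Comparing them with the parentals, only the br allele has switched, so br is the middle locus and the order is n – br – co.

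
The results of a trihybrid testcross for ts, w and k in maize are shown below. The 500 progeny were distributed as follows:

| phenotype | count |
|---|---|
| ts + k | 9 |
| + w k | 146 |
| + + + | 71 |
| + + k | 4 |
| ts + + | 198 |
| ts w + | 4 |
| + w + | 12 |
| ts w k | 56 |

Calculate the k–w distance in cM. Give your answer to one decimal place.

The two most frequent reciprocal classes, ts + + and + w k, are the parental types, so the F1 was ts + + / + w k.
The two rarest classes, ts w + and + + k, are the double crossovers. Comparing them with the parentals, only the w allele has switched, so w is the middle locus and the order is ts – w – k.
Crossovers in the w–k interval produce the single-crossover classes ts + k and + w + (9 + 12 = 21) plus the double crossovers (8).
RF(w–k) = (21 + 8) / 500 = 29/500 = 0.0580 → 5.8 cM.

5.8 cM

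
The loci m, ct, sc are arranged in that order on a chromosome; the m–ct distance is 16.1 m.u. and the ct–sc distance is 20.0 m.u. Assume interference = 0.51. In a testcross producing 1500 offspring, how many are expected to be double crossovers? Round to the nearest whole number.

24

Map distances give recombination frequencies of 0.161 and 0.200 for the two intervals.
With interference 0.51 (so coincidence = 0.49), expected double-crossover frequency = 0.161 × 0.200 × 0.49 = 0.01578.
Expected number = 0.01578 × 1500 = 23.67 ≈ 24.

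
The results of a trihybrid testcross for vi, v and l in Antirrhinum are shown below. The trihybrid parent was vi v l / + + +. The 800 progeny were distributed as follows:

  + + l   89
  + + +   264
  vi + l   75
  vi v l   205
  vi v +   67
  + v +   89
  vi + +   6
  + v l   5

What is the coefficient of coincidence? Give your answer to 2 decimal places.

0.30

The two rarest classes, + v l and vi + +, are the double crossovers. Comparing them with the parentals, only the vi allele has switched, so vi is the middle locus and the order is v – vi – l.
v–vi: (164 + 11)/800 = 0.2188; vi–l: (156 + 11)/800 = 0.2087.
Expected DCO frequency = 0.2188 × 0.2087 ≈ 0.04566; observed = 11/800 ≈ 0.01375.
Coefficient of coincidence = 0.01375/0.04566 ≈ 0.30.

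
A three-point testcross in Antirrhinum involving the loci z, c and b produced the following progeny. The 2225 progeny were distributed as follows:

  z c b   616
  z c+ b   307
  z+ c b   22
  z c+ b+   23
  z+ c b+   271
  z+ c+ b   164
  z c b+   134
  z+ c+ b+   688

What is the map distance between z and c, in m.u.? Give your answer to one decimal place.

28.0 m.u.

The two most frequent reciprocal classes, z c b and z+ c+ b+, are the parental types, so the F1 was z c b / z+ c+ b+.
The two rarest classes, z+ c b and z c+ b+, are the double crossovers. Comparing them with the parentals, only the z allele has switched, so z is the middle locus and the order is c – z – b.
Crossovers in the c–z interval produce the single-crossover classes z c+ b and z+ c b+ (307 + 271 = 578) plus the double crossovers (45).
RF(c–z) = (578 + 45) / 2225 = 623/2225 = 0.2800 → 28.0 m.u.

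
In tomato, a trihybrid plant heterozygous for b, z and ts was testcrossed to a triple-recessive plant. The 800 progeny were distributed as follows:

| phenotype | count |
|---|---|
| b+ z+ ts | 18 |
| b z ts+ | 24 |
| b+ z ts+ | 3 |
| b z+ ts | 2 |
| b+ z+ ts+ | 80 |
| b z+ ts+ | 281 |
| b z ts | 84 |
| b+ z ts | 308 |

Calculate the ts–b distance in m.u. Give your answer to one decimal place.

21.1 m.u.

The two most frequent reciprocal classes, b+ z ts and b z+ ts+, are the parental types, so the F1 was b+ z ts / b z+ ts+.
The two rarest classes, b+ z ts+ and b z+ ts, are the double crossovers. Comparing them with the parentals, only the ts allele has switched, so ts is the middle locus and the order is z – ts – b.
Crossovers in the ts–b interval produce the single-crossover classes b z ts and b+ z+ ts+ (84 + 80 = 164) plus the double crossovers (5).
RF(ts–b) = (164 + 5) / 800 = 169/800 = 0.2112 → 21.1 m.u.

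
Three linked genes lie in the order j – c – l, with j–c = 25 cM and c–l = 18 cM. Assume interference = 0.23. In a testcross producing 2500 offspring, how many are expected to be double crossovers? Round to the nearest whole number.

Map distances give recombination frequencies of 0.250 and 0.180 for the two intervals.
With interference 0.23 (so coincidence = 0.77), expected double-crossover frequency = 0.250 × 0.180 × 0.77 = 0.03465.
Expected number = 0.03465 × 2500 = 86.62 ≈ 87.

87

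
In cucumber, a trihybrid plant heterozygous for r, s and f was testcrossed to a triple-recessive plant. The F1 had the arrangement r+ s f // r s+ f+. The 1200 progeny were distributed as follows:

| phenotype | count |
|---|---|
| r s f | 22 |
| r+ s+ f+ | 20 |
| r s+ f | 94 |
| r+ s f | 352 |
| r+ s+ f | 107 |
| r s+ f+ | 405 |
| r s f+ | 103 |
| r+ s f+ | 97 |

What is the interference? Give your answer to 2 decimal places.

0.14

The two rarest classes, r s f and r+ s+ f+, are the double crossovers. Comparing them with the parentals, only the r allele has switched, so r is the middle locus and the order is f – r – s.
f–r: (191 + 42)/1200 = 0.1942; r–s: (210 + 42)/1200 = 0.2100.
Expected DCO frequency = 0.1942 × 0.2100 ≈ 0.04078; observed = 42/1200 ≈ 0.03500.
Coefficient of coincidence = 0.03500/0.04078 ≈ 0.86; interference = 1 − 0.86 = 0.14.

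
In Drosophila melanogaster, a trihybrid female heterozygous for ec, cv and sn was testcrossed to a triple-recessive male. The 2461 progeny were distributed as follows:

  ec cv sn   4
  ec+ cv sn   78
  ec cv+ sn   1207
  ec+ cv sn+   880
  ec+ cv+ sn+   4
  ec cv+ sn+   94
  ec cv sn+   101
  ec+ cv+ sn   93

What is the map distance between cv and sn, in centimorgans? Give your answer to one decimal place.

The two most frequent reciprocal classes, ec cv+ sn and ec+ cv sn+, are the parental types, so the F1 was ec cv+ sn / ec+ cv sn+.
The two rarest classes, ec cv sn and ec+ cv+ sn+, are the double crossovers. Comparing them with the parentals, only the cv allele has switched, so cv is the middle locus and the order is ec – cv – sn.
Crossovers in the cv–sn interval produce the single-crossover classes ec cv+ sn+ and ec+ cv sn (94 + 78 = 172) plus the double crossovers (8).
RF(cv–sn) = (172 + 8) / 2461 = 180/2461 = 0.0731 → 7.3 centimorgans.

7.3 centimorgans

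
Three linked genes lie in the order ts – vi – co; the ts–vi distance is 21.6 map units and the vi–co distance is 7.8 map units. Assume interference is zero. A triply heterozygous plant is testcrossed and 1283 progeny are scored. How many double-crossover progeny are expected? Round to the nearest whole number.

Map distances give recombination frequencies of 0.216 and 0.078 for the two intervals.
With no interference, expected double-crossover frequency = 0.216 × 0.078 = 0.01685.
Expected number = 0.01685 × 1283 = 21.62 ≈ 22.

22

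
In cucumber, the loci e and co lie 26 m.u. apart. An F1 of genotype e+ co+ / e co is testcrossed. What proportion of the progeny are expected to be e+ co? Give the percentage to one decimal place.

13.0%

A map distance of 26 m.u. corresponds to a recombination frequency of 0.260.
The F1 is e+ co+ / e co, so e+ co is a recombinant gamete class with expected frequency r/2 = 0.260/2 = 0.1300.
That is 0.1300 = 13.0% of the progeny.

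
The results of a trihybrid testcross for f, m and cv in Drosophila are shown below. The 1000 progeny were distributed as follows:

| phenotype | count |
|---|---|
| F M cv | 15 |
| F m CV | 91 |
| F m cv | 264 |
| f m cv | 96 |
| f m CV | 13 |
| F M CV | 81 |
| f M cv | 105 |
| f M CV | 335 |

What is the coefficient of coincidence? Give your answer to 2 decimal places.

0.61

The two most frequent reciprocal classes, F m cv and f M CV, are the parental types, so the F1 was F m cv / f M CV.
The two rarest classes, F M cv and f m CV, are the double crossovers. Comparing them with the parentals, only the m allele has switched, so m is the middle locus and the order is cv – m – f.
cv–m: (196 + 28)/1000 = 0.2240; m–f: (177 + 28)/1000 = 0.2050.
Expected DCO frequency = 0.2240 × 0.2050 ≈ 0.04592; observed = 28/1000 ≈ 0.02800.
Coefficient of coincidence = 0.02800/0.04592 ≈ 0.61.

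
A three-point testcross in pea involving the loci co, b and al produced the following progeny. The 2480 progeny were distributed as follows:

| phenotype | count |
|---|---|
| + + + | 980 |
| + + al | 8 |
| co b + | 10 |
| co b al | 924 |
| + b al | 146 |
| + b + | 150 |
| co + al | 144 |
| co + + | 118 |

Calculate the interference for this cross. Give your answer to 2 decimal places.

The two most frequent reciprocal classes, co b al and + + +, are the parental types, so the F1 was co b al / + + +.
The two rarest classes, co b + and + + al, are the double crossovers. Comparing them with the parentals, only the al allele has switched, so al is the middle locus and the order is b – al – co.
b–al: (294 + 18)/2480 = 0.1258; al–co: (264 + 18)/2480 = 0.1137.
Expected DCO frequency = 0.1258 × 0.1137 ≈ 0.01430; observed = 18/2480 ≈ 0.00726.
Coefficient of coincidence = 0.00726/0.01430 ≈ 0.51; interference = 1 − 0.51 = 0.49.

0.49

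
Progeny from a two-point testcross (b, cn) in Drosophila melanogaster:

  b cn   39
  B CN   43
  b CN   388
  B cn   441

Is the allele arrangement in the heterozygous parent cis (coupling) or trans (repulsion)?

trans

The two most frequent classes are B cn (441) and b CN (388); these are the parental (non-recombinant) types.
So the F1 carried B cn on one chromosome and b CN on the other — the recessive alleles are on opposite chromosomes (trans / repulsion).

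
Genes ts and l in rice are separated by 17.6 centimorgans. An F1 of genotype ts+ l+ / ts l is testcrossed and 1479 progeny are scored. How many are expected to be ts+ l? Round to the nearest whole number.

130

A map distance of 17.6 centimorgans corresponds to a recombination frequency of 0.176.
The F1 is ts+ l+ / ts l, so ts+ l is a recombinant gamete class with expected frequency r/2 = 0.176/2 = 0.0880.
Expected number = 0.0880 × 1479 = 130.15 ≈ 130.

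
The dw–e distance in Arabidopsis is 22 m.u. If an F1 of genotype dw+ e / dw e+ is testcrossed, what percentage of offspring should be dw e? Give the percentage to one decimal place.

A map distance of 22 m.u. corresponds to a recombination frequency of 0.220.
The F1 is dw+ e / dw e+, so dw e is a recombinant gamete class with expected frequency r/2 = 0.220/2 = 0.1100.
That is 0.1100 = 11.0% of the progeny.

11.0%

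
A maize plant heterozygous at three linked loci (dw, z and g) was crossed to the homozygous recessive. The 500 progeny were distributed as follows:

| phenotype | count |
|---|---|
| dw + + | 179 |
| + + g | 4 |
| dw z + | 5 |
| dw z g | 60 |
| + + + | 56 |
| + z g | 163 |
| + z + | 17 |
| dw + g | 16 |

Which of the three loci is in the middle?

z

The two most frequent reciprocal classes, dw + + and + z g, are the parental types, so the F1 was dw + + / + z g.
The two rarest classes, dw z + and + + g, are the double crossovers. Comparing them with the parentals, only the z allele has switched, so z is the middle locus and the order is dw – z – g.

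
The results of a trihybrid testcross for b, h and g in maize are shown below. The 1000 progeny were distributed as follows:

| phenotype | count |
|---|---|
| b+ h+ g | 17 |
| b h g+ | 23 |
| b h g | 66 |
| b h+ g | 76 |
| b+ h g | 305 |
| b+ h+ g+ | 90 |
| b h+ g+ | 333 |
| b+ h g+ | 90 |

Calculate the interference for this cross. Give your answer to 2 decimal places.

The two most frequent reciprocal classes, b+ h g and b h+ g+, are the parental types, so the F1 was b+ h g / b h+ g+.
The two rarest classes, b+ h+ g and b h g+, are the double crossovers. Comparing them with the parentals, only the h allele has switched, so h is the middle locus and the order is g – h – b.
g–h: (166 + 40)/1000 = 0.2060; h–b: (156 + 40)/1000 = 0.1960.
Expected DCO frequency = 0.2060 × 0.1960 ≈ 0.04038; observed = 40/1000 ≈ 0.04000.
Coefficient of coincidence = 0.04000/0.04038 ≈ 0.99; interference = 1 − 0.99 = 0.01.

0.01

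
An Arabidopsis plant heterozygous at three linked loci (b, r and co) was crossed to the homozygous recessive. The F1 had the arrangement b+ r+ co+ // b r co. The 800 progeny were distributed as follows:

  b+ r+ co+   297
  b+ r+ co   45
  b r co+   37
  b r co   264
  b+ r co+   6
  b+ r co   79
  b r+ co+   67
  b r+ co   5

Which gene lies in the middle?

The two rarest classes, b+ r co+ and b r+ co, are the double crossovers. Comparing them with the parentals, only the r allele has switched, so r is the middle locus and the order is b – r – co.

r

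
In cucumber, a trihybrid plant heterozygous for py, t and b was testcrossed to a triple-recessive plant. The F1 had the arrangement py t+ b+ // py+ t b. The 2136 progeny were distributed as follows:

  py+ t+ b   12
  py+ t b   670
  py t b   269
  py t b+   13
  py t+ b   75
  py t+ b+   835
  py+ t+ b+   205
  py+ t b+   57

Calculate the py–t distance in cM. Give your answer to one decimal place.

23.4 cM

The two rarest classes, py t b+ and py+ t+ b, are the double crossovers. Comparing them with the parentals, only the t allele has switched, so t is the middle locus and the order is py – t – b.
Crossovers in the py–t interval produce the single-crossover classes py+ t+ b+ and py t b (205 + 269 = 474) plus the double crossovers (25).
RF(py–t) = (474 + 25) / 2136 = 499/2136 = 0.2336 → 23.4 cM.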